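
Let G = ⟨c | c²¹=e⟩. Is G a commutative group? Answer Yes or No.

G has a single generator, so G is cyclic and hence abelian.

Answer: Yes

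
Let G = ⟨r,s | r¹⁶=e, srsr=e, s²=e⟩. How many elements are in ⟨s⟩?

|⟨s⟩| equals the order of s. Compute successive powers until reaching e:
  s¹ = s, s² = e.
The smallest positive k with sᵏ = e is 2, so |⟨s⟩| = 2.

Answer: 2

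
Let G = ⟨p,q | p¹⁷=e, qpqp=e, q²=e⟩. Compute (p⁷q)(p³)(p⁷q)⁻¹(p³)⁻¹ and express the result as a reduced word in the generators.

[(p⁷q), (p³)] = (p⁷q)·(p³)·(p⁷q)⁻¹·(p³)⁻¹.
  (p⁷q) · (p³) = p⁴q
  (p⁴q) · (p⁷q) = p¹⁴
  (p¹⁴) · (p¹⁴) = p¹¹

Answer: p¹¹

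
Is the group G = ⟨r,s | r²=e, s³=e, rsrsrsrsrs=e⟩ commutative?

r·s = rs but s·r = sr, so r·s ≠ s·r and G is not abelian.

Answer: No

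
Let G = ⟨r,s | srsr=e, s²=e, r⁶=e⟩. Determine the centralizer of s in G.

⟨s⟩ ⊆ C_G(s) since powers of s commute with s; so |C_G(s)| ≥ |⟨s⟩| = 2.
By orbit–stabilizer, |C_G(s)| = |G| / |conj. class of s| = 12 / 3 = 4.
The 4 elements commuting with s are {e, r³, s, r³s}.

Answer: {e, r³, s, r³s}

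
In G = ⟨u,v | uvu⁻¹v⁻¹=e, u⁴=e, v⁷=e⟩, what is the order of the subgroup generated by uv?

|⟨uv⟩| equals the order of uv. Compute successive powers until reaching e:
  (uv)¹ = uv, (uv)² = u²v², (uv)³ = u³v³, (uv)⁴ = v⁴, (uv)⁵ = uv⁵, (uv)⁶ = u²v⁶, (uv)⁷ = u³, (uv)⁸ = v, (uv)⁹ = uv², (uv)¹⁰ = u²v³, (uv)¹¹ = u³v⁴, (uv)¹² = v⁵, (uv)¹³ = uv⁶, (uv)¹⁴ = u², (uv)¹⁵ = u³v, (uv)¹⁶ = v², (uv)¹⁷ = uv³, (uv)¹⁸ = u²v⁴, (uv)¹⁹ = u³v⁵, (uv)²⁰ = v⁶, (uv)²¹ = u, (uv)²² = u²v, (uv)²³ = u³v², (uv)²⁴ = v³, (uv)²⁵ = uv⁴, (uv)²⁶ = u²v⁵, (uv)²⁷ = u³v⁶, (uv)²⁸ = e.
The smallest positive k with (uv)ᵏ = e is 28, so |⟨uv⟩| = 28.

Answer: 28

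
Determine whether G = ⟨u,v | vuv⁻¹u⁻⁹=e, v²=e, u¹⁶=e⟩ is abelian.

u·v = uv but v·u = u⁹v, so u·v ≠ v·u and G is not abelian.

Answer: No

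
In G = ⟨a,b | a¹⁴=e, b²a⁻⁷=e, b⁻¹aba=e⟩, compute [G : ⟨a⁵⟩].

First find ord(a⁵) by computing successive powers:
  (a⁵)¹ = a⁵, (a⁵)² = a¹⁰, (a⁵)³ = a, (a⁵)⁴ = a⁶, (a⁵)⁵ = a¹¹, (a⁵)⁶ = a², (a⁵)⁷ = a⁷, (a⁵)⁸ = a¹², (a⁵)⁹ = a³, (a⁵)¹⁰ = a⁸, (a⁵)¹¹ = a¹³, (a⁵)¹² = a⁴, (a⁵)¹³ = a⁹, (a⁵)¹⁴ = e.
So |⟨a⁵⟩| = ord(a⁵) = 14. With |G| = 28, by Lagrange [G : ⟨a⁵⟩] = 28/14 = 2.

Answer: 2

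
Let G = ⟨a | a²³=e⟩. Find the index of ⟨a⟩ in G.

First find ord(a) by computing successive powers:
  a¹ = a, a² = a², a³ = a³, a⁴ = a⁴, a⁵ = a⁵, a⁶ = a⁶, a⁷ = a⁷, a⁸ = a⁸, a⁹ = a⁹, a¹⁰ = a¹⁰, a¹¹ = a¹¹, a¹² = a¹², a¹³ = a¹³, a¹⁴ = a¹⁴, a¹⁵ = a¹⁵, a¹⁶ = a¹⁶, a¹⁷ = a¹⁷, a¹⁸ = a¹⁸, a¹⁹ = a¹⁹, a²⁰ = a²⁰, a²¹ = a²¹, a²² = a²², a²³ = e.
So |⟨a⟩| = ord(a) = 23. With |G| = 23, by Lagrange [G : ⟨a⟩] = 23/23 = 1.

Answer: 1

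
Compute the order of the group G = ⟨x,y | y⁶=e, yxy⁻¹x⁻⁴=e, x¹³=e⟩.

Enumerate words in the generators, reducing via the relations: the distinct elements are
  {e, x, y, xy, x², x³, x⁴, x⁵, x⁶, x⁷, x⁸, x⁹, y², y³, y⁴, y⁵, xy², xy³, xy⁴, xy⁵, x²y, x³y, x¹², x¹¹, x¹⁰, x⁴y, x⁵y, x⁶y, x⁷y, x⁸y, x⁹y, x²y², x²y³, x²y⁴, x²y⁵, x³y², x³y³, x³y⁴, x³y⁵, x¹²y, x¹¹y, x¹⁰y, x⁴y², x⁴y³, x⁴y⁴, x⁴y⁵, x⁵y², x⁵y³, x⁵y⁴, x⁵y⁵, x⁶y², x⁶y³, x⁶y⁴, x⁶y⁵, x⁷y², x⁷y³, x⁷y⁴, x⁷y⁵, x⁸y², x⁸y³, x⁸y⁴, x⁸y⁵, x⁹y², x⁹y³, x⁹y⁴, x⁹y⁵, x¹²y², x¹²y³, x¹²y⁴, x¹²y⁵, x¹¹y², x¹¹y³, x¹¹y⁴, x¹¹y⁵, x¹⁰y², x¹⁰y³, x¹⁰y⁴, x¹⁰y⁵}.
No further products give new elements, so |G| = 78.

Answer: 78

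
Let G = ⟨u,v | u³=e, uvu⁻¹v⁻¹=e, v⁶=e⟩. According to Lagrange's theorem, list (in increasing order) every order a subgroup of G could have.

|G| = 18 = 2 · 3². By Lagrange's theorem the order of any subgroup divides 18; the divisors of 18 are 1, 2, 3, 6, 9, 18.

Answer: 1, 2, 3, 6, 9, 18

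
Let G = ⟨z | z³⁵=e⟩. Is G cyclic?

|G| = 35. The element z has order 35 (its powers give 35 distinct elements), so ⟨z⟩ = G and G is cyclic.

Answer: Yes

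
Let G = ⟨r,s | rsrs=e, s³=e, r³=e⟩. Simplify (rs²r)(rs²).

Compute (rs²r) · (rs²) by multiplying left to right and reducing via the relations at each step:
  (rs²r) · r = r²s
  (r²s) · s² = r²

Answer: r²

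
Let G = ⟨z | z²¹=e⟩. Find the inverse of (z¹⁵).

The order of (z¹⁵) is 7 (smallest k with (z¹⁵)ᵏ = e), so (z¹⁵)⁻¹ = (z¹⁵)⁶ = z⁶.
Check: (z¹⁵) · (z⁶) → (z¹⁵) · z⁶ = e, giving e as required.

Answer: z⁶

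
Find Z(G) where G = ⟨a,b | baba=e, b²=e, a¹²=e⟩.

An element z ∈ Z(G) iff z commutes with every generator.
For example a⁶ is central: (a⁶)·a = a⁷ = a·(a⁶); (a⁶)·b = a⁶b = b·(a⁶).
Whereas a ∉ Z(G) since a·b = ab ≠ a¹¹b = b·a.
Checking each of the 24 elements this way gives Z(G) = {e, a⁶}, of order 2.

Answer: {e, a⁶}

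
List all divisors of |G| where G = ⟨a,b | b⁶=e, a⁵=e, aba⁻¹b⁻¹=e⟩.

|G| = 30 = 2 · 3 · 5. By Lagrange's theorem the order of any subgroup divides 30; the divisors of 30 are 1, 2, 3, 5, 6, 10, 15, 30.

Answer: 1, 2, 3, 5, 6, 10, 15, 30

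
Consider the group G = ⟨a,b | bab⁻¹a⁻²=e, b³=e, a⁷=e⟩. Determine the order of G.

Enumerate words in the generators, reducing via the relations: the distinct elements are
  {a, b, e, ab, a², a³, a⁴, a⁵, a⁶, b², ab², a²b, a³b, a⁴b, a⁵b, a⁶b, a²b², a³b², a⁴b², a⁵b², a⁶b²}.
No further products give new elements, so |G| = 21.

Answer: 21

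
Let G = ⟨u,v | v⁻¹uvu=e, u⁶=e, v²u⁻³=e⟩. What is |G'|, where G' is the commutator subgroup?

G' = [G, G] is generated by all commutators. The generator-pair commutators are: [u, v] = u².
The subgroup they normally generate is {e, u², u⁴}, of order 3.
Check: |G/G'| = 12/3 = 4 is the order of the abelianisation.

Answer: 3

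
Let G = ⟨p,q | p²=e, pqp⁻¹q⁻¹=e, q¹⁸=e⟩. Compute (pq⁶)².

Compute successive powers of (pq⁶), reducing at each step:
  (pq⁶)²: (pq⁶) · p = q⁶;   (q⁶) · q⁶ = q¹²

Answer: q¹²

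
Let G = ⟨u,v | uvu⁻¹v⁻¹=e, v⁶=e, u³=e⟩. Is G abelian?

Each pair of generators commutes: u·v = uv = v·u. Since the generators pairwise commute, every element of G commutes with every other, so G is abelian.

Answer: Yes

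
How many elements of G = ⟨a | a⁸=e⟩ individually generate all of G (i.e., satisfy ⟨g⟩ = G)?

G is cyclic of order 8. An element generates G iff its order is 8, and a cyclic group of order 8 has exactly φ(8) = 4 such elements.

Answer: 4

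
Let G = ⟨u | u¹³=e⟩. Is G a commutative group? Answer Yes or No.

G has a single generator, so G is cyclic and hence abelian.

Answer: Yes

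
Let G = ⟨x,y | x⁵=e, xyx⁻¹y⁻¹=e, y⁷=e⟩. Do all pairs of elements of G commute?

Each pair of generators commutes: x·y = xy = y·x. Since the generators pairwise commute, every element of G commutes with every other, so G is abelian.

Answer: Yes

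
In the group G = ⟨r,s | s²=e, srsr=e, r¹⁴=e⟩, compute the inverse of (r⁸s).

The order of (r⁸s) is 2 (smallest k with (r⁸s)ᵏ = e), so (r⁸s)⁻¹ = (r⁸s)¹ = r⁸s.
Check: (r⁸s) · (r⁸s) → (r⁸s) · r⁸ = s;   s · s = e, giving e as required.

Answer: r⁸s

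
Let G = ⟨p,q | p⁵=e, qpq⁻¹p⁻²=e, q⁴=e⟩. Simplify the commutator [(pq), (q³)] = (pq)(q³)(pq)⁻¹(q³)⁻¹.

[(pq), (q³)] = (pq)·(q³)·(pq)⁻¹·(q³)⁻¹.
  (pq) · (q³) = p
  p · (p²q³) = p³q³
  (p³q³) · q = p³

Answer: p³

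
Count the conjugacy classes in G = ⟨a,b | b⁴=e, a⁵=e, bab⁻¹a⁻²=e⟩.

The conjugacy classes (representative and size) are:
  [e] (size 1), [a⁴] (size 4), [a²b] (size 5), [b²] (size 5), [a³b³] (size 5).
Class equation: 1 + 4 + 5 + 5 + 5 = 20 = |G|. So G has 5 conjugacy classes.

Answer: 5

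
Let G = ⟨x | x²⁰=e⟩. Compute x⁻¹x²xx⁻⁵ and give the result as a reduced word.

Multiply left to right, reducing at each step:
  (x¹⁹) · x² = x
  x · x = x²
  (x²) · x⁻⁵ = x¹⁷

Answer: x¹⁷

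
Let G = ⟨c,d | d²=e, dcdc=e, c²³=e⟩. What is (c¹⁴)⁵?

Compute successive powers of (c¹⁴), reducing at each step:
  (c¹⁴)²: (c¹⁴) · c¹⁴ = c⁵
  (c¹⁴)³: (c⁵) · c¹⁴ = c¹⁹
  (c¹⁴)⁴: (c¹⁹) · c¹⁴ = c¹⁰
  (c¹⁴)⁵: (c¹⁰) · c¹⁴ = c

Answer: c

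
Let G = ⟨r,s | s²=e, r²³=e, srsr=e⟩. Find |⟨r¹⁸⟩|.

|⟨r¹⁸⟩| equals the order of r¹⁸. Compute successive powers until reaching e:
  (r¹⁸)¹ = r¹⁸, (r¹⁸)² = r¹³, (r¹⁸)³ = r⁸, (r¹⁸)⁴ = r³, (r¹⁸)⁵ = r²¹, (r¹⁸)⁶ = r¹⁶, (r¹⁸)⁷ = r¹¹, (r¹⁸)⁸ = r⁶, (r¹⁸)⁹ = r, (r¹⁸)¹⁰ = r¹⁹, (r¹⁸)¹¹ = r¹⁴, (r¹⁸)¹² = r⁹, (r¹⁸)¹³ = r⁴, (r¹⁸)¹⁴ = r²², (r¹⁸)¹⁵ = r¹⁷, (r¹⁸)¹⁶ = r¹², (r¹⁸)¹⁷ = r⁷, (r¹⁸)¹⁸ = r², (r¹⁸)¹⁹ = r²⁰, (r¹⁸)²⁰ = r¹⁵, (r¹⁸)²¹ = r¹⁰, (r¹⁸)²² = r⁵, (r¹⁸)²³ = e.
The smallest positive k with (r¹⁸)ᵏ = e is 23, so |⟨r¹⁸⟩| = 23.

Answer: 23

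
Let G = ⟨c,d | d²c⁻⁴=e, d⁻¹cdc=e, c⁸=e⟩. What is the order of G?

Enumerate words in the generators, reducing via the relations: the distinct elements are
  {c, d, e, cd, c², c³, c⁴, c⁵, c⁶, c⁷, c²d, c³d, d⁻¹, cd⁻¹, c²d⁻¹, c³d⁻¹}.
No further products give new elements, so |G| = 16.

Answer: 16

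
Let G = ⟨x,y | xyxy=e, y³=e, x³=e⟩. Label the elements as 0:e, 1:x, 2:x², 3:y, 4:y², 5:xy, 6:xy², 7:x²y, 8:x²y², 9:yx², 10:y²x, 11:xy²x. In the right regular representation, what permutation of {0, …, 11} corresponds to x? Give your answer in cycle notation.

(0 1 2)(3 8 9)(4 10 5)(6 11 7)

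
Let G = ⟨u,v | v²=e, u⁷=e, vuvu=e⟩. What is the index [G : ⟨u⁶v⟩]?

First find ord(u⁶v) by computing successive powers:
  (u⁶v)¹ = u⁶v, (u⁶v)² = e.
So |⟨u⁶v⟩| = ord(u⁶v) = 2. With |G| = 14, by Lagrange [G : ⟨u⁶v⟩] = 14/2 = 7.

Answer: 7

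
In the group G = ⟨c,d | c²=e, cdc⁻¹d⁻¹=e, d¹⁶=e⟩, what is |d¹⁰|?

Compute successive powers until reaching e:
  (d¹⁰)¹ = d¹⁰, (d¹⁰)² = d⁴, (d¹⁰)³ = d¹⁴, (d¹⁰)⁴ = d⁸, (d¹⁰)⁵ = d², (d¹⁰)⁶ = d¹², (d¹⁰)⁷ = d⁶, (d¹⁰)⁸ = e.
The smallest positive k with (d¹⁰)ᵏ = e is 8.

Answer: 8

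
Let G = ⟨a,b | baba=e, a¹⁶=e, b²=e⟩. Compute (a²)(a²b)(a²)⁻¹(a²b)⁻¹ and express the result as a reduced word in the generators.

[(a²), (a²b)] = (a²)·(a²b)·(a²)⁻¹·(a²b)⁻¹.
  (a²) · (a²b) = a⁴b
  (a⁴b) · (a¹⁴) = a⁶b
  (a⁶b) · (a²b) = a⁴

Answer: a⁴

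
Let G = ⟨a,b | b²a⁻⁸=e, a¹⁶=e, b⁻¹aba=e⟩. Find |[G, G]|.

G' = [G, G] is generated by all commutators. The generator-pair commutators are: [a, b] = a².
The subgroup they normally generate is {e, a², a⁴, a⁶, a⁸, a¹⁰, a¹², a¹⁴}, of order 8.
Check: |G/G'| = 32/8 = 4 is the order of the abelianisation.

Answer: 8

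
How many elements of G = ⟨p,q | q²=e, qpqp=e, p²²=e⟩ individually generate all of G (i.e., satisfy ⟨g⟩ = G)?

⟨g⟩ = G would require ord(g) = |G| = 44, but the maximum element order in G is 22 < 44. So G is not cyclic and no single element generates it: the count is 0.

Answer: 0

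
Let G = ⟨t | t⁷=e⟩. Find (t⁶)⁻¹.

The order of (t⁶) is 7 (smallest k with (t⁶)ᵏ = e), so (t⁶)⁻¹ = (t⁶)⁶ = t.
Check: (t⁶) · t → (t⁶) · t = e, giving e as required.

Answer: t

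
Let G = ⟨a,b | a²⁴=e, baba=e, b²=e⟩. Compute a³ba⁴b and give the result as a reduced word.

Multiply left to right, reducing at each step:
  (a³) · b = a³b
  (a³b) · a⁴ = a²³b
  (a²³b) · b = a²³

Answer: a²³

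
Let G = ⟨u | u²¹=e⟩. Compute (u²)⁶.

Compute successive powers of (u²), reducing at each step:
  (u²)²: (u²) · u² = u⁴
  (u²)³: (u⁴) · u² = u⁶
  (u²)⁴: (u⁶) · u² = u⁸
  (u²)⁵: (u⁸) · u² = u¹⁰
  (u²)⁶: (u¹⁰) · u² = u¹²

Answer: u¹²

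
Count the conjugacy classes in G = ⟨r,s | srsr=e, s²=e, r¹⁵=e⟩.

The conjugacy classes (representative and size) are:
  [e] (size 1), [r¹⁴] (size 2), [r²] (size 2), [r³] (size 2), [r⁴] (size 2), [r¹⁰] (size 2), [r⁹] (size 2), [r⁷] (size 2), [r¹³s] (size 15).
Class equation: 1 + 2 + 2 + 2 + 2 + 2 + 2 + 2 + 15 = 30 = |G|. So G has 9 conjugacy classes.

Answer: 9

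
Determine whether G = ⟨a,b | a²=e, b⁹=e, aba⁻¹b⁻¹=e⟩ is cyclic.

|G| = 18. The element ab has order 18 (its powers give 18 distinct elements), so ⟨ab⟩ = G and G is cyclic.

Answer: Yes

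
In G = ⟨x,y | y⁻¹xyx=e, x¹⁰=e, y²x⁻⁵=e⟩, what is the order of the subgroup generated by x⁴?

|⟨x⁴⟩| equals the order of x⁴. Compute successive powers until reaching e:
  (x⁴)¹ = x⁴, (x⁴)² = x⁸, (x⁴)³ = x², (x⁴)⁴ = x⁶, (x⁴)⁵ = e.
The smallest positive k with (x⁴)ᵏ = e is 5, so |⟨x⁴⟩| = 5.

Answer: 5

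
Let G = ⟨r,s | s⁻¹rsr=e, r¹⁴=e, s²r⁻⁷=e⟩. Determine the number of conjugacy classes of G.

The conjugacy classes (representative and size) are:
  [e] (size 1), [r¹³] (size 2), [r¹²] (size 2), [r¹¹] (size 2), [r⁴] (size 2), [r⁵] (size 2), [r⁸] (size 2), [r⁷] (size 1), [r⁵s⁻¹] (size 7), [r⁵s] (size 7).
Class equation: 1 + 2 + 2 + 2 + 2 + 2 + 2 + 1 + 7 + 7 = 28 = |G|. So G has 10 conjugacy classes.

Answer: 10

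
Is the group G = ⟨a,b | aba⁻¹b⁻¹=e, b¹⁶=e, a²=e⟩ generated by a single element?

|G| = 32, but the maximum element order in G is 16 < 32. No single element generates all of G, so G is not cyclic.

Answer: No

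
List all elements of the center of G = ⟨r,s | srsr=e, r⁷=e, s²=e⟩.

An element z ∈ Z(G) iff z commutes with every generator.
For example e is central: e·r = r = r·e; e·s = s = s·e.
Whereas r ∉ Z(G) since r·s = rs ≠ r⁶s = s·r.
Checking each of the 14 elements this way gives Z(G) = {e}, of order 1.

Answer: {e}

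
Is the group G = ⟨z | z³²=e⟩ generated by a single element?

|G| = 32. The element z has order 32 (its powers give 32 distinct elements), so ⟨z⟩ = G and G is cyclic.

Answer: Yes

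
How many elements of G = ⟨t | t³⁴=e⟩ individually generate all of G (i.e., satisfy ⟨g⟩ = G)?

G is cyclic of order 34. An element generates G iff its order is 34, and a cyclic group of order 34 has exactly φ(34) = 16 such elements.

Answer: 16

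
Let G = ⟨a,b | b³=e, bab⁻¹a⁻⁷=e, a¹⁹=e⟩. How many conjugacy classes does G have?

The conjugacy classes (representative and size) are:
  [e] (size 1), [a¹¹] (size 3), [a¹⁴] (size 3), [a⁶] (size 3), [a¹⁷] (size 3), [a¹²] (size 3), [a¹⁰] (size 3), [a²b] (size 19), [a¹⁸b²] (size 19).
Class equation: 1 + 3 + 3 + 3 + 3 + 3 + 3 + 19 + 19 = 57 = |G|. So G has 9 conjugacy classes.

Answer: 9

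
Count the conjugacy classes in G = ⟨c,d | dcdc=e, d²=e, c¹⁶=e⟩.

The conjugacy classes (representative and size) are:
  [e] (size 1), [c¹⁵] (size 2), [c²] (size 2), [c³] (size 2), [c¹²] (size 2), [c⁵] (size 2), [c⁶] (size 2), [c⁷] (size 2), [c⁸] (size 1), [c²d] (size 8), [c¹⁵d] (size 8).
Class equation: 1 + 2 + 2 + 2 + 2 + 2 + 2 + 2 + 1 + 8 + 8 = 32 = |G|. So G has 11 conjugacy classes.

Answer: 11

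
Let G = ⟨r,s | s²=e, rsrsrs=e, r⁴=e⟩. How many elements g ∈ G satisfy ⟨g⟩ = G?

⟨g⟩ = G would require ord(g) = |G| = 24, but the maximum element order in G is 4 < 24. So G is not cyclic and no single element generates it: the count is 0.

Answer: 0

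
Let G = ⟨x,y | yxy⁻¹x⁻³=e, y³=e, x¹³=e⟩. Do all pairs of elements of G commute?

x·y = xy but y·x = x³y, so x·y ≠ y·x and G is not abelian.

Answer: No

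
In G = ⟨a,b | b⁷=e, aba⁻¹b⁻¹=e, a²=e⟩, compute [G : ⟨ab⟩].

First find ord(ab) by computing successive powers:
  (ab)¹ = ab, (ab)² = b², (ab)³ = ab³, (ab)⁴ = b⁴, (ab)⁵ = ab⁵, (ab)⁶ = b⁶, (ab)⁷ = a, (ab)⁸ = b, (ab)⁹ = ab², (ab)¹⁰ = b³, (ab)¹¹ = ab⁴, (ab)¹² = b⁵, (ab)¹³ = ab⁶, (ab)¹⁴ = e.
So |⟨ab⟩| = ord(ab) = 14. With |G| = 14, by Lagrange [G : ⟨ab⟩] = 14/14 = 1.

Answer: 1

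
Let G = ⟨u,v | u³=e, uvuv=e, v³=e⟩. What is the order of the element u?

Compute successive powers until reaching e:
  u¹ = u, u² = u², u³ = e.
The smallest positive k with uᵏ = e is 3.

Answer: 3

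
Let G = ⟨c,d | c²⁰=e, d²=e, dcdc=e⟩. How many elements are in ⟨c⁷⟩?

|⟨c⁷⟩| equals the order of c⁷. Compute successive powers until reaching e:
  (c⁷)¹ = c⁷, (c⁷)² = c¹⁴, (c⁷)³ = c, (c⁷)⁴ = c⁸, (c⁷)⁵ = c¹⁵, (c⁷)⁶ = c², (c⁷)⁷ = c⁹, (c⁷)⁸ = c¹⁶, (c⁷)⁹ = c³, (c⁷)¹⁰ = c¹⁰, (c⁷)¹¹ = c¹⁷, (c⁷)¹² = c⁴, (c⁷)¹³ = c¹¹, (c⁷)¹⁴ = c¹⁸, (c⁷)¹⁵ = c⁵, (c⁷)¹⁶ = c¹², (c⁷)¹⁷ = c¹⁹, (c⁷)¹⁸ = c⁶, (c⁷)¹⁹ = c¹³, (c⁷)²⁰ = e.
The smallest positive k with (c⁷)ᵏ = e is 20, so |⟨c⁷⟩| = 20.

Answer: 20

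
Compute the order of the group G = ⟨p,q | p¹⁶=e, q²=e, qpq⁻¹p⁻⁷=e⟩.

Enumerate words in the generators, reducing via the relations: the distinct elements are
  {e, p, q, pq, p², p³, p⁴, p⁵, p⁶, p⁷, p⁸, p⁹, p²q, p³q, p¹², p¹³, p¹¹, p¹⁰, p¹⁴, p¹⁵, p⁴q, p⁵q, p⁶q, p⁷q, p⁸q, p⁹q, p¹²q, p¹³q, p¹¹q, p¹⁰q, p¹⁴q, p¹⁵q}.
No further products give new elements, so |G| = 32.

Answer: 32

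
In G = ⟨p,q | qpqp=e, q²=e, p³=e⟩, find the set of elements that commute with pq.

⟨pq⟩ ⊆ C_G(pq) since powers of pq commute with pq; so |C_G(pq)| ≥ |⟨pq⟩| = 2.
By orbit–stabilizer, |C_G(pq)| = |G| / |conj. class of pq| = 6 / 3 = 2.
The 2 elements commuting with pq are {e, pq}.

Answer: {e, pq}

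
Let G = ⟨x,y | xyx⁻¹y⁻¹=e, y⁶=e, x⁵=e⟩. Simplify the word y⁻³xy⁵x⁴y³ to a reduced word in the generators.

Multiply left to right, reducing at each step:
  (y³) · x = xy³
  (xy³) · y⁵ = xy²
  (xy²) · x⁴ = y²
  (y²) · y³ = y⁵

Answer: y⁵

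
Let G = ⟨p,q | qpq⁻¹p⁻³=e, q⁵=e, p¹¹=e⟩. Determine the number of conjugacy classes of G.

The conjugacy classes (representative and size) are:
  [e] (size 1), [p³] (size 5), [p⁶] (size 5), [p⁷q] (size 11), [p⁹q²] (size 11), [p⁷q³] (size 11), [p⁷q⁴] (size 11).
Class equation: 1 + 5 + 5 + 11 + 11 + 11 + 11 = 55 = |G|. So G has 7 conjugacy classes.

Answer: 7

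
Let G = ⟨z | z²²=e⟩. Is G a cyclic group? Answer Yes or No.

|G| = 22. The element z has order 22 (its powers give 22 distinct elements), so ⟨z⟩ = G and G is cyclic.

Answer: Yes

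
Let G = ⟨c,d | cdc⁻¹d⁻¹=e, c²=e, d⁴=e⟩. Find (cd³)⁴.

Compute successive powers of (cd³), reducing at each step:
  (cd³)²: (cd³) · c = d³;   (d³) · d³ = d²
  (cd³)³: (d²) · c = cd²;   (cd²) · d³ = cd
  (cd³)⁴: (cd) · c = d;   d · d³ = e

Answer: e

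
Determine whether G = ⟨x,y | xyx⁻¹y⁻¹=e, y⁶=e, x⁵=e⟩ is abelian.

Each pair of generators commutes: x·y = xy = y·x. Since the generators pairwise commute, every element of G commutes with every other, so G is abelian.

Answer: Yes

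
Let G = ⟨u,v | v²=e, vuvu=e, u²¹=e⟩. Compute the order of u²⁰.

Compute successive powers until reaching e:
  (u²⁰)¹ = u²⁰, (u²⁰)² = u¹⁹, (u²⁰)³ = u¹⁸, (u²⁰)⁴ = u¹⁷, (u²⁰)⁵ = u¹⁶, (u²⁰)⁶ = u¹⁵, (u²⁰)⁷ = u¹⁴, (u²⁰)⁸ = u¹³, (u²⁰)⁹ = u¹², (u²⁰)¹⁰ = u¹¹, (u²⁰)¹¹ = u¹⁰, (u²⁰)¹² = u⁹, (u²⁰)¹³ = u⁸, (u²⁰)¹⁴ = u⁷, (u²⁰)¹⁵ = u⁶, (u²⁰)¹⁶ = u⁵, (u²⁰)¹⁷ = u⁴, (u²⁰)¹⁸ = u³, (u²⁰)¹⁹ = u², (u²⁰)²⁰ = u, (u²⁰)²¹ = e.
The smallest positive k with (u²⁰)ᵏ = e is 21.

Answer: 21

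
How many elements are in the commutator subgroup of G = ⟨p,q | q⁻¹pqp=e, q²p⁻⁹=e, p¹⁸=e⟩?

G' = [G, G] is generated by all commutators. The generator-pair commutators are: [p, q] = p².
The subgroup they normally generate is {e, p², p⁴, p⁶, p⁸, p¹⁰, p¹², p¹⁴, p¹⁶}, of order 9.
Check: |G/G'| = 36/9 = 4 is the order of the abelianisation.

Answer: 9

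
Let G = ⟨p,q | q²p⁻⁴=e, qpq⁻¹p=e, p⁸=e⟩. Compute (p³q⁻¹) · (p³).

Compute (p³q⁻¹) · (p³) by multiplying left to right and reducing via the relations at each step:
  (p³q⁻¹) · p³ = q⁻¹

Answer: q⁻¹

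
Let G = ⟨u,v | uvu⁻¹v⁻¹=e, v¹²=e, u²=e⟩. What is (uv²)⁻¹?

The order of (uv²) is 6 (smallest k with (uv²)ᵏ = e), so (uv²)⁻¹ = (uv²)⁵ = uv¹⁰.
Check: (uv²) · (uv¹⁰) → (uv²) · u = v²;   (v²) · v¹⁰ = e, giving e as required.

Answer: uv¹⁰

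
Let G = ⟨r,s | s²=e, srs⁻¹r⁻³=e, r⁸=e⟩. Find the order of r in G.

Compute successive powers until reaching e:
  r¹ = r, r² = r², r³ = r³, r⁴ = r⁴, r⁵ = r⁵, r⁶ = r⁶, r⁷ = r⁷, r⁸ = e.
The smallest positive k with rᵏ = e is 8.

Answer: 8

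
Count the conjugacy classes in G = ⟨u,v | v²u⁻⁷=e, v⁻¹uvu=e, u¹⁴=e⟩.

The conjugacy classes (representative and size) are:
  [e] (size 1), [u¹³] (size 2), [u¹²] (size 2), [u¹¹] (size 2), [u⁴] (size 2), [u⁵] (size 2), [u⁸] (size 2), [u⁷] (size 1), [u⁵v⁻¹] (size 7), [u⁵v] (size 7).
Class equation: 1 + 2 + 2 + 2 + 2 + 2 + 2 + 1 + 7 + 7 = 28 = |G|. So G has 10 conjugacy classes.

Answer: 10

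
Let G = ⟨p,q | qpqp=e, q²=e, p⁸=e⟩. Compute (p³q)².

Compute successive powers of (p³q), reducing at each step:
  (p³q)²: (p³q) · p³ = q;   q · q = e

Answer: e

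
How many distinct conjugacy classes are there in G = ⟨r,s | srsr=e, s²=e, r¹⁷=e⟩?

The conjugacy classes (representative and size) are:
  [e] (size 1), [r¹⁶] (size 2), [r²] (size 2), [r³] (size 2), [r¹³] (size 2), [r¹²] (size 2), [r⁶] (size 2), [r¹⁰] (size 2), [r⁹] (size 2), [r⁷s] (size 17).
Class equation: 1 + 2 + 2 + 2 + 2 + 2 + 2 + 2 + 2 + 17 = 34 = |G|. So G has 10 conjugacy classes.

Answer: 10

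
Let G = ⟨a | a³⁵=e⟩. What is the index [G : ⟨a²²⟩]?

First find ord(a²²) by computing successive powers:
  (a²²)¹ = a²², (a²²)² = a⁹, (a²²)³ = a³¹, (a²²)⁴ = a¹⁸, (a²²)⁵ = a⁵, (a²²)⁶ = a²⁷, (a²²)⁷ = a¹⁴, (a²²)⁸ = a, (a²²)⁹ = a²³, (a²²)¹⁰ = a¹⁰, (a²²)¹¹ = a³², (a²²)¹² = a¹⁹, (a²²)¹³ = a⁶, (a²²)¹⁴ = a²⁸, (a²²)¹⁵ = a¹⁵, (a²²)¹⁶ = a², (a²²)¹⁷ = a²⁴, (a²²)¹⁸ = a¹¹, (a²²)¹⁹ = a³³, (a²²)²⁰ = a²⁰, (a²²)²¹ = a⁷, (a²²)²² = a²⁹, (a²²)²³ = a¹⁶, (a²²)²⁴ = a³, (a²²)²⁵ = a²⁵, (a²²)²⁶ = a¹², (a²²)²⁷ = a³⁴, (a²²)²⁸ = a²¹, (a²²)²⁹ = a⁸, (a²²)³⁰ = a³⁰, (a²²)³¹ = a¹⁷, (a²²)³² = a⁴, (a²²)³³ = a²⁶, (a²²)³⁴ = a¹³, (a²²)³⁵ = e.
So |⟨a²²⟩| = ord(a²²) = 35. With |G| = 35, by Lagrange [G : ⟨a²²⟩] = 35/35 = 1.

Answer: 1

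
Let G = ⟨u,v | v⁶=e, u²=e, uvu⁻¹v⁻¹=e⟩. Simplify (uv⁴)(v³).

Compute (uv⁴) · (v³) by multiplying left to right and reducing via the relations at each step:
  (uv⁴) · v³ = uv

Answer: uv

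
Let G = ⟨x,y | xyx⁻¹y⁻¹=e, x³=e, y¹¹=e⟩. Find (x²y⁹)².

Compute successive powers of (x²y⁹), reducing at each step:
  (x²y⁹)²: (x²y⁹) · x² = xy⁹;   (xy⁹) · y⁹ = xy⁷

Answer: xy⁷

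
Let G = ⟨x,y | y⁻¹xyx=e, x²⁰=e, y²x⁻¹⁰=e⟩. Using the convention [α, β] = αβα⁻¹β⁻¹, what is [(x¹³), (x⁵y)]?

[(x¹³), (x⁵y)] = (x¹³)·(x⁵y)·(x¹³)⁻¹·(x⁵y)⁻¹.
  (x¹³) · (x⁵y) = x⁸y⁻¹
  (x⁸y⁻¹) · (x⁷) = xy⁻¹
  (xy⁻¹) · (x⁵y⁻¹) = x⁶

Answer: x⁶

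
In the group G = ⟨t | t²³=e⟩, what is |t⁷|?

Compute successive powers until reaching e:
  (t⁷)¹ = t⁷, (t⁷)² = t¹⁴, (t⁷)³ = t²¹, (t⁷)⁴ = t⁵, (t⁷)⁵ = t¹², (t⁷)⁶ = t¹⁹, (t⁷)⁷ = t³, (t⁷)⁸ = t¹⁰, (t⁷)⁹ = t¹⁷, (t⁷)¹⁰ = t, (t⁷)¹¹ = t⁸, (t⁷)¹² = t¹⁵, (t⁷)¹³ = t²², (t⁷)¹⁴ = t⁶, (t⁷)¹⁵ = t¹³, (t⁷)¹⁶ = t²⁰, (t⁷)¹⁷ = t⁴, (t⁷)¹⁸ = t¹¹, (t⁷)¹⁹ = t¹⁸, (t⁷)²⁰ = t², (t⁷)²¹ = t⁹, (t⁷)²² = t¹⁶, (t⁷)²³ = e.
The smallest positive k with (t⁷)ᵏ = e is 23.

Answer: 23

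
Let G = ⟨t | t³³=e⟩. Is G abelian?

G has a single generator, so G is cyclic and hence abelian.

Answer: Yes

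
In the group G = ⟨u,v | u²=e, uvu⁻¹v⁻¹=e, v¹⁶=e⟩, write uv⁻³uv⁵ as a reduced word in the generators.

Multiply left to right, reducing at each step:
  u · v⁻³ = uv¹³
  (uv¹³) · u = v¹³
  (v¹³) · v⁵ = v²

Answer: v²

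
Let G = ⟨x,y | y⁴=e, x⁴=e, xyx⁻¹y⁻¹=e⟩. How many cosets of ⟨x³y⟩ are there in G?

First find ord(x³y) by computing successive powers:
  (x³y)¹ = x³y, (x³y)² = x²y², (x³y)³ = xy³, (x³y)⁴ = e.
So |⟨x³y⟩| = ord(x³y) = 4. With |G| = 16, by Lagrange [G : ⟨x³y⟩] = 16/4 = 4.

Answer: 4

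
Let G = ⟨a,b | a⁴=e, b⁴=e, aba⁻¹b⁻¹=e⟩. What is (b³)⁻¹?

The order of (b³) is 4 (smallest k with (b³)ᵏ = e), so (b³)⁻¹ = (b³)³ = b.
Check: (b³) · b → (b³) · b = e, giving e as required.

Answer: b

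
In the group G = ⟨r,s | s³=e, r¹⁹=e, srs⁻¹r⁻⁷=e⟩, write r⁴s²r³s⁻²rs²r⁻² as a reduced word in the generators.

Multiply left to right, reducing at each step:
  (r⁴) · s² = r⁴s²
  (r⁴s²) · r³ = r¹⁸s²
  (r¹⁸s²) · s⁻² = r¹⁸
  (r¹⁸) · r = e
  e · s² = s²
  (s²) · r⁻² = r¹⁶s²

Answer: r¹⁶s²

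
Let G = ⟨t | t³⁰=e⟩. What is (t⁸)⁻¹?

The order of (t⁸) is 15 (smallest k with (t⁸)ᵏ = e), so (t⁸)⁻¹ = (t⁸)¹⁴ = t²².
Check: (t⁸) · (t²²) → (t⁸) · t²² = e, giving e as required.

Answer: t²²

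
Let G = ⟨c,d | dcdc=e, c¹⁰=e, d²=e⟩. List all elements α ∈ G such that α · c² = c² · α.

⟨c²⟩ ⊆ C_G(c²) since powers of c² commute with c²; so |C_G(c²)| ≥ |⟨c²⟩| = 5.
By orbit–stabilizer, |C_G(c²)| = |G| / |conj. class of c²| = 20 / 2 = 10.
The 10 elements commuting with c² are {e, c, c², c³, c⁴, c⁵, c⁶, c⁷, c⁸, c⁹}.

Answer: {e, c, c², c³, c⁴, c⁵, c⁶, c⁷, c⁸, c⁹}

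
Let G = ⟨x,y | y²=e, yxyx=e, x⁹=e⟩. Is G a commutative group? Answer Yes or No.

x·y = xy but y·x = x⁸y, so x·y ≠ y·x and G is not abelian.

Answer: No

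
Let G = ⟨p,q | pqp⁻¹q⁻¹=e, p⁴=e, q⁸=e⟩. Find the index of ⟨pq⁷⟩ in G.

First find ord(pq⁷) by computing successive powers:
  (pq⁷)¹ = pq⁷, (pq⁷)² = p²q⁶, (pq⁷)³ = p³q⁵, (pq⁷)⁴ = q⁴, (pq⁷)⁵ = pq³, (pq⁷)⁶ = p²q², (pq⁷)⁷ = p³q, (pq⁷)⁸ = e.
So |⟨pq⁷⟩| = ord(pq⁷) = 8. With |G| = 32, by Lagrange [G : ⟨pq⁷⟩] = 32/8 = 4.

Answer: 4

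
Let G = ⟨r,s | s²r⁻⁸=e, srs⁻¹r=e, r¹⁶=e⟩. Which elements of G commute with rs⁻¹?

⟨rs⁻¹⟩ ⊆ C_G(rs⁻¹) since powers of rs⁻¹ commute with rs⁻¹; so |C_G(rs⁻¹)| ≥ |⟨rs⁻¹⟩| = 4.
By orbit–stabilizer, |C_G(rs⁻¹)| = |G| / |conj. class of rs⁻¹| = 32 / 8 = 4.
The 4 elements commuting with rs⁻¹ are {e, r⁸, rs, rs⁻¹}.

Answer: {e, r⁸, rs, rs⁻¹}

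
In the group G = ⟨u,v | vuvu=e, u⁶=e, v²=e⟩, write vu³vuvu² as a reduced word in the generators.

Multiply left to right, reducing at each step:
  v · u³ = u³v
  (u³v) · v = u³
  (u³) · u = u⁴
  (u⁴) · v = u⁴v
  (u⁴v) · u² = u²v

Answer: u²v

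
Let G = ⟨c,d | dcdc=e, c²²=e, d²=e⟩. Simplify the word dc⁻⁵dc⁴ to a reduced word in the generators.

Multiply left to right, reducing at each step:
  d · c⁻⁵ = c⁵d
  (c⁵d) · d = c⁵
  (c⁵) · c⁴ = c⁹

Answer: c⁹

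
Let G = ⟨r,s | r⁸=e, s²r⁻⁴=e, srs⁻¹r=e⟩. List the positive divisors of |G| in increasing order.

|G| = 16 = 2⁴. By Lagrange's theorem the order of any subgroup divides 16; the divisors of 16 are 1, 2, 4, 8, 16.

Answer: 1, 2, 4, 8, 16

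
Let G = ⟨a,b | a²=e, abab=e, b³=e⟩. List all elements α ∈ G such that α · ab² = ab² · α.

⟨ab²⟩ ⊆ C_G(ab²) since powers of ab² commute with ab²; so |C_G(ab²)| ≥ |⟨ab²⟩| = 2.
By orbit–stabilizer, |C_G(ab²)| = |G| / |conj. class of ab²| = 6 / 3 = 2.
The 2 elements commuting with ab² are {e, ab²}.

Answer: {e, ab²}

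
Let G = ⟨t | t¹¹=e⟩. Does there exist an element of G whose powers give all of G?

|G| = 11. The element t has order 11 (its powers give 11 distinct elements), so ⟨t⟩ = G and G is cyclic.

Answer: Yes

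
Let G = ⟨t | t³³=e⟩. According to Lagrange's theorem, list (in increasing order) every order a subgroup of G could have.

|G| = 33 = 3 · 11. By Lagrange's theorem the order of any subgroup divides 33; the divisors of 33 are 1, 3, 11, 33.

Answer: 1, 3, 11, 33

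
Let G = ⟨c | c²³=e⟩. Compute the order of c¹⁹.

Compute successive powers until reaching e:
  (c¹⁹)¹ = c¹⁹, (c¹⁹)² = c¹⁵, (c¹⁹)³ = c¹¹, (c¹⁹)⁴ = c⁷, (c¹⁹)⁵ = c³, (c¹⁹)⁶ = c²², (c¹⁹)⁷ = c¹⁸, (c¹⁹)⁸ = c¹⁴, (c¹⁹)⁹ = c¹⁰, (c¹⁹)¹⁰ = c⁶, (c¹⁹)¹¹ = c², (c¹⁹)¹² = c²¹, (c¹⁹)¹³ = c¹⁷, (c¹⁹)¹⁴ = c¹³, (c¹⁹)¹⁵ = c⁹, (c¹⁹)¹⁶ = c⁵, (c¹⁹)¹⁷ = c, (c¹⁹)¹⁸ = c²⁰, (c¹⁹)¹⁹ = c¹⁶, (c¹⁹)²⁰ = c¹², (c¹⁹)²¹ = c⁸, (c¹⁹)²² = c⁴, (c¹⁹)²³ = e.
The smallest positive k with (c¹⁹)ᵏ = e is 23.

Answer: 23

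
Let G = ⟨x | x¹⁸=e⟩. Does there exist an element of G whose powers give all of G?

|G| = 18. The element x has order 18 (its powers give 18 distinct elements), so ⟨x⟩ = G and G is cyclic.

Answer: Yes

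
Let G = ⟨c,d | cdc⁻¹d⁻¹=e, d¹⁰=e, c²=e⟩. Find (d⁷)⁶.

Compute successive powers of (d⁷), reducing at each step:
  (d⁷)²: (d⁷) · d⁷ = d⁴
  (d⁷)³: (d⁴) · d⁷ = d
  (d⁷)⁴: d · d⁷ = d⁸
  (d⁷)⁵: (d⁸) · d⁷ = d⁵
  (d⁷)⁶: (d⁵) · d⁷ = d²

Answer: d²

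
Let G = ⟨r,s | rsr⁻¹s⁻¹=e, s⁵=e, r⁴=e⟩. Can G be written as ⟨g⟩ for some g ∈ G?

|G| = 20. The element rs has order 20 (its powers give 20 distinct elements), so ⟨rs⟩ = G and G is cyclic.

Answer: Yes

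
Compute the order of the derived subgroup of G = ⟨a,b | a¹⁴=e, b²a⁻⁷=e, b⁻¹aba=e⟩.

G' = [G, G] is generated by all commutators. The generator-pair commutators are: [a, b] = a².
The subgroup they normally generate is {e, a², a⁴, a⁶, a⁸, a¹⁰, a¹²}, of order 7.
Check: |G/G'| = 28/7 = 4 is the order of the abelianisation.

Answer: 7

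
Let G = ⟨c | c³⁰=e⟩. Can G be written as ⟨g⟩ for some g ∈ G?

|G| = 30. The element c has order 30 (its powers give 30 distinct elements), so ⟨c⟩ = G and G is cyclic.

Answer: Yes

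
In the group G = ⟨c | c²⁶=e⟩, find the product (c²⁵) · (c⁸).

Compute (c²⁵) · (c⁸) by multiplying left to right and reducing via the relations at each step:
  (c²⁵) · c⁸ = c⁷

Answer: c⁷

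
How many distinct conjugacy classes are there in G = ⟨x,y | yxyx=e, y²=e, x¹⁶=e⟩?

The conjugacy classes (representative and size) are:
  [e] (size 1), [x¹⁵] (size 2), [x²] (size 2), [x³] (size 2), [x¹²] (size 2), [x⁵] (size 2), [x⁶] (size 2), [x⁷] (size 2), [x⁸] (size 1), [x²y] (size 8), [x¹⁵y] (size 8).
Class equation: 1 + 2 + 2 + 2 + 2 + 2 + 2 + 2 + 1 + 8 + 8 = 32 = |G|. So G has 11 conjugacy classes.

Answer: 11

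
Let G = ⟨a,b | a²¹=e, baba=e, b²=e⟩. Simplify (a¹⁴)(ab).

Compute (a¹⁴) · (ab) by multiplying left to right and reducing via the relations at each step:
  (a¹⁴) · a = a¹⁵
  (a¹⁵) · b = a¹⁵b

Answer: a¹⁵b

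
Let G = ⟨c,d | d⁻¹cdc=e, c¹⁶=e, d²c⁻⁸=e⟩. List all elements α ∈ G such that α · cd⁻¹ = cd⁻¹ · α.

⟨cd⁻¹⟩ ⊆ C_G(cd⁻¹) since powers of cd⁻¹ commute with cd⁻¹; so |C_G(cd⁻¹)| ≥ |⟨cd⁻¹⟩| = 4.
By orbit–stabilizer, |C_G(cd⁻¹)| = |G| / |conj. class of cd⁻¹| = 32 / 8 = 4.
The 4 elements commuting with cd⁻¹ are {e, c⁸, cd, cd⁻¹}.

Answer: {e, c⁸, cd, cd⁻¹}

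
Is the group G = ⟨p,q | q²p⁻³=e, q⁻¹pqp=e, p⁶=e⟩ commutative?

p·q = pq but q·p = p²q⁻¹, so p·q ≠ q·p and G is not abelian.

Answer: No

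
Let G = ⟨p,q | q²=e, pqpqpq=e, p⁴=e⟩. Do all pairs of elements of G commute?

p·q = pq but q·p = qp, so p·q ≠ q·p and G is not abelian.

Answer: No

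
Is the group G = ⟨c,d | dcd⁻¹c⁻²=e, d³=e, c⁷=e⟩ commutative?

c·d = cd but d·c = c²d, so c·d ≠ d·c and G is not abelian.

Answer: No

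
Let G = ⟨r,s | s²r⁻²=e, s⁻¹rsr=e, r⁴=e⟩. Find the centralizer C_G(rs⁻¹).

⟨rs⁻¹⟩ ⊆ C_G(rs⁻¹) since powers of rs⁻¹ commute with rs⁻¹; so |C_G(rs⁻¹)| ≥ |⟨rs⁻¹⟩| = 4.
By orbit–stabilizer, |C_G(rs⁻¹)| = |G| / |conj. class of rs⁻¹| = 8 / 2 = 4.
The 4 elements commuting with rs⁻¹ are {e, r², rs, rs⁻¹}.

Answer: {e, r², rs, rs⁻¹}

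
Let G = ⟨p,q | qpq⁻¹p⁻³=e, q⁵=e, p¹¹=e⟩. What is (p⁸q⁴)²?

Compute successive powers of (p⁸q⁴), reducing at each step:
  (p⁸q⁴)²: (p⁸q⁴) · p⁸ = p⁷q⁴;   (p⁷q⁴) · q⁴ = p⁷q³

Answer: p⁷q³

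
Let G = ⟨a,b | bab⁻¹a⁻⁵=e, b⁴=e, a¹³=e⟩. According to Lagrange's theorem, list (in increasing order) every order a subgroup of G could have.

|G| = 52 = 2² · 13. By Lagrange's theorem the order of any subgroup divides 52; the divisors of 52 are 1, 2, 4, 13, 26, 52.

Answer: 1, 2, 4, 13, 26, 52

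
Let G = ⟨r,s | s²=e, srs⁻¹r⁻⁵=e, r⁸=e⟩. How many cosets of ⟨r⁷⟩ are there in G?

First find ord(r⁷) by computing successive powers:
  (r⁷)¹ = r⁷, (r⁷)² = r⁶, (r⁷)³ = r⁵, (r⁷)⁴ = r⁴, (r⁷)⁵ = r³, (r⁷)⁶ = r², (r⁷)⁷ = r, (r⁷)⁸ = e.
So |⟨r⁷⟩| = ord(r⁷) = 8. With |G| = 16, by Lagrange [G : ⟨r⁷⟩] = 16/8 = 2.

Answer: 2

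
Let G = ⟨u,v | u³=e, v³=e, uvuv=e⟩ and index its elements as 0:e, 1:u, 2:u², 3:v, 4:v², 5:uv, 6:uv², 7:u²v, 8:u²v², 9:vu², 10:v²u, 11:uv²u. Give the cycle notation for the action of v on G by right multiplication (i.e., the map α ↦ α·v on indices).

(0 3 4)(1 5 6)(2 7 8)(9 11 10)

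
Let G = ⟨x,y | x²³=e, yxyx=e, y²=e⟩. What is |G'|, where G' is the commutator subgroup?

G' = [G, G] is generated by all commutators. The generator-pair commutators are: [x, y] = x².
The subgroup they normally generate is {e, x, x², x³, x⁴, x⁵, x⁶, x⁷, x⁸, x⁹, x¹⁰, x¹¹, x¹², x¹³, x¹⁴, x¹⁵, x¹⁶, x¹⁷, x¹⁸, x¹⁹, x²⁰, x²¹, x²²}, of order 23.
Check: |G/G'| = 46/23 = 2 is the order of the abelianisation.

Answer: 23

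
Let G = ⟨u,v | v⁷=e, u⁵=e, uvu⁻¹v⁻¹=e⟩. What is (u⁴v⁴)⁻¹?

The order of (u⁴v⁴) is 35 (smallest k with (u⁴v⁴)ᵏ = e), so (u⁴v⁴)⁻¹ = (u⁴v⁴)³⁴ = uv³.
Check: (u⁴v⁴) · (uv³) → (u⁴v⁴) · u = v⁴;   (v⁴) · v³ = e, giving e as required.

Answer: uv³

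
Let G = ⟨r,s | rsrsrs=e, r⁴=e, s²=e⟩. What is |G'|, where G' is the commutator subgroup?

G' = [G, G] is generated by all commutators. The generator-pair commutators are: [r, s] = r²sr.
The subgroup they normally generate is {e, r², rs, sr³, r²sr, r³s, r²sr³, sr, rsr², sr²s, r²sr²s, r³sr²}, of order 12.
Check: |G/G'| = 24/12 = 2 is the order of the abelianisation.

Answer: 12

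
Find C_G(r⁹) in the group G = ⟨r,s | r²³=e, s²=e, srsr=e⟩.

⟨r⁹⟩ ⊆ C_G(r⁹) since powers of r⁹ commute with r⁹; so |C_G(r⁹)| ≥ |⟨r⁹⟩| = 23.
By orbit–stabilizer, |C_G(r⁹)| = |G| / |conj. class of r⁹| = 46 / 2 = 23.
The 23 elements commuting with r⁹ are {e, r, r², r³, r⁴, r⁵, r⁶, r⁷, r⁸, r⁹, r¹⁰, r¹¹, r¹², r¹³, r¹⁴, r¹⁵, r¹⁶, r¹⁷, r¹⁸, r¹⁹, r²⁰, r²¹, r²²}.

Answer: {e, r, r², r³, r⁴, r⁵, r⁶, r⁷, r⁸, r⁹, r¹⁰, r¹¹, r¹², r¹³, r¹⁴, r¹⁵, r¹⁶, r¹⁷, r¹⁸, r¹⁹, r²⁰, r²¹, r²²}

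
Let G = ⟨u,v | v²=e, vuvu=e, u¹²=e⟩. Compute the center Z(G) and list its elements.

An element z ∈ Z(G) iff z commutes with every generator.
For example u⁶ is central: (u⁶)·u = u⁷ = u·(u⁶); (u⁶)·v = u⁶v = v·(u⁶).
Whereas u ∉ Z(G) since u·v = uv ≠ u¹¹v = v·u.
Checking each of the 24 elements this way gives Z(G) = {e, u⁶}, of order 2.

Answer: {e, u⁶}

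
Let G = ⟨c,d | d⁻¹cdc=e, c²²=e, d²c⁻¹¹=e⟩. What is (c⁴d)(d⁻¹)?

Compute (c⁴d) · (d⁻¹) by multiplying left to right and reducing via the relations at each step:
  (c⁴d) · d⁻¹ = c⁴

Answer: c⁴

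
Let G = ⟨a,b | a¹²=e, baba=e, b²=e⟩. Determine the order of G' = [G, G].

G' = [G, G] is generated by all commutators. The generator-pair commutators are: [a, b] = a².
The subgroup they normally generate is {e, a², a⁴, a⁶, a⁸, a¹⁰}, of order 6.
Check: |G/G'| = 24/6 = 4 is the order of the abelianisation.

Answer: 6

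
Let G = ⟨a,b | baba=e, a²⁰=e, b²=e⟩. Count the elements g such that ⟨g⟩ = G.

⟨g⟩ = G would require ord(g) = |G| = 40, but the maximum element order in G is 20 < 40. So G is not cyclic and no single element generates it: the count is 0.

Answer: 0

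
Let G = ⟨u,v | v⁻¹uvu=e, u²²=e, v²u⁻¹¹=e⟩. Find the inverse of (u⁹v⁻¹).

The order of (u⁹v⁻¹) is 4 (smallest k with (u⁹v⁻¹)ᵏ = e), so (u⁹v⁻¹)⁻¹ = (u⁹v⁻¹)³ = u⁹v.
Check: (u⁹v⁻¹) · (u⁹v) → (u⁹v⁻¹) · u⁹ = v⁻¹;   (v⁻¹) · v = e, giving e as required.

Answer: u⁹v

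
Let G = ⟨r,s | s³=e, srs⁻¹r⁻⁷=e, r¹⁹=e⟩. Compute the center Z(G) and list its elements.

An element z ∈ Z(G) iff z commutes with every generator.
For example e is central: e·r = r = r·e; e·s = s = s·e.
Whereas r ∉ Z(G) since r·s = rs ≠ r⁷s = s·r.
Checking each of the 57 elements this way gives Z(G) = {e}, of order 1.

Answer: {e}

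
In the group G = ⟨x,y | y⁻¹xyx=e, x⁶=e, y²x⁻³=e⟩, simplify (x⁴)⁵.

Compute successive powers of (x⁴), reducing at each step:
  (x⁴)²: (x⁴) · x⁴ = x²
  (x⁴)³: (x²) · x⁴ = e
  (x⁴)⁴: e · x⁴ = x⁴
  (x⁴)⁵: (x⁴) · x⁴ = x²

Answer: x²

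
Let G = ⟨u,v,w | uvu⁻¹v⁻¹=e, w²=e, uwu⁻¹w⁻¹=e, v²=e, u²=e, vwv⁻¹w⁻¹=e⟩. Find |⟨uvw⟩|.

|⟨uvw⟩| equals the order of uvw. Compute successive powers until reaching e:
  (uvw)¹ = uvw, (uvw)² = e.
The smallest positive k with (uvw)ᵏ = e is 2, so |⟨uvw⟩| = 2.

Answer: 2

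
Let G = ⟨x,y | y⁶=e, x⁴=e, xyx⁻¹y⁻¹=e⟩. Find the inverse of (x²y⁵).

The order of (x²y⁵) is 6 (smallest k with (x²y⁵)ᵏ = e), so (x²y⁵)⁻¹ = (x²y⁵)⁵ = x²y.
Check: (x²y⁵) · (x²y) → (x²y⁵) · x² = y⁵;   (y⁵) · y = e, giving e as required.

Answer: x²y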